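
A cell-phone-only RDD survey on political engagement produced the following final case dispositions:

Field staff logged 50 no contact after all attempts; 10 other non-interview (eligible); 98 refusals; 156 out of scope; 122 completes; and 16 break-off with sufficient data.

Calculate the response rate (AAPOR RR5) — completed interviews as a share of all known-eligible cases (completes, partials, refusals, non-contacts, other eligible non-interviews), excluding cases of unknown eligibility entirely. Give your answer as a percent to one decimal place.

Num: 122
Base: 122 + 16 + 98 + 50 + 10 = 296
RR5 = 122 / 296 = 0.4122

41.2%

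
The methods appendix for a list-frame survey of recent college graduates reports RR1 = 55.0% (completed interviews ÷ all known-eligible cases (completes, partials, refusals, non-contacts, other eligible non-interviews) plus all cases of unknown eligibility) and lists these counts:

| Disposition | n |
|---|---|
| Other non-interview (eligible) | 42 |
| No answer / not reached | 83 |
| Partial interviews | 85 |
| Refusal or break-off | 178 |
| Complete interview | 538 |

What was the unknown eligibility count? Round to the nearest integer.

RR1 = 538 / D = 0.550
D = 538 / 0.550 = 978.2
Other denominator terms total 926
unknown eligibility = 978.2 − 926 ≈ 52

52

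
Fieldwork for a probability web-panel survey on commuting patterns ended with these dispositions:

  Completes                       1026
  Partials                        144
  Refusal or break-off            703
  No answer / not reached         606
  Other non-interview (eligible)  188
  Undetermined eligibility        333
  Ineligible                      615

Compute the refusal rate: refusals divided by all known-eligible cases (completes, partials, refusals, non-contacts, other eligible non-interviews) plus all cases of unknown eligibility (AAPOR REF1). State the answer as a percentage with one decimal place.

Numerator = 703
Denominator = 1026 + 144 + 703 + 606 + 188 + 333 = 3000
REF1 = 703 / 3000 = 0.2343

23.4%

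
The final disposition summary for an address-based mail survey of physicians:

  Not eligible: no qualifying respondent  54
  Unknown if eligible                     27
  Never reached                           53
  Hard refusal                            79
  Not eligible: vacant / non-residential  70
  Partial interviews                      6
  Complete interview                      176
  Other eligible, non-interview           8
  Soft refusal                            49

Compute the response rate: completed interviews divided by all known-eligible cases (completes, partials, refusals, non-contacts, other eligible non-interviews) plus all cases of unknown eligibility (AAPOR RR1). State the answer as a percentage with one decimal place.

44.2%

Refused = 79 + 49 = 128
Out of scope = 54 + 70 = 124
Top: 176
Denominator: 176 + 6 + 128 + 53 + 8 + 27 = 398
RR1 = 176 / 398 = 0.4422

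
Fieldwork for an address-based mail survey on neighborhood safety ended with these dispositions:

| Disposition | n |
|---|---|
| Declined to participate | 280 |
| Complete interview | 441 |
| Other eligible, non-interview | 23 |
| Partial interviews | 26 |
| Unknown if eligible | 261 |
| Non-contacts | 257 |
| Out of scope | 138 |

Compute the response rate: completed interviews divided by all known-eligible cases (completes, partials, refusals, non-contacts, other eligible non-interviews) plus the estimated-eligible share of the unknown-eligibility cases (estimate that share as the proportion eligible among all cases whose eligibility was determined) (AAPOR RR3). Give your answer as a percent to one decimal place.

35.1%

Num → 441
Eligible (known) → 441 + 26 + 280 + 257 + 23 = 1027
e = 1027 / (1027 + 138) = 1027 / 1165 = 0.8815
Eligible share of unknowns → 0.8815 × 261 = 230.07
Denominator → 1027 + 230.07 = 1257.07
RR3 = 441 / 1257.07 = 0.3508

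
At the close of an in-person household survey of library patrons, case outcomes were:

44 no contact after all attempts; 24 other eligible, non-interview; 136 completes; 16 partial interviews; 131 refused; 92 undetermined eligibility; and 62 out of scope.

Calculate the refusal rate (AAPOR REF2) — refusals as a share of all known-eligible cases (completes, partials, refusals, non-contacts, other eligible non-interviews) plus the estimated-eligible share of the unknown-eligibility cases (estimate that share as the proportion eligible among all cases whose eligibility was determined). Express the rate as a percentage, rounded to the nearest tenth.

30.5%

Top → 131
Known eligible → 136 + 16 + 131 + 44 + 24 = 351
e = 351 / (351 + 62) = 351 / 413 = 0.8499
e × U → 0.8499 × 92 = 78.19
Base → 351 + 78.19 = 429.19
REF2 = 131 / 429.19 = 0.3052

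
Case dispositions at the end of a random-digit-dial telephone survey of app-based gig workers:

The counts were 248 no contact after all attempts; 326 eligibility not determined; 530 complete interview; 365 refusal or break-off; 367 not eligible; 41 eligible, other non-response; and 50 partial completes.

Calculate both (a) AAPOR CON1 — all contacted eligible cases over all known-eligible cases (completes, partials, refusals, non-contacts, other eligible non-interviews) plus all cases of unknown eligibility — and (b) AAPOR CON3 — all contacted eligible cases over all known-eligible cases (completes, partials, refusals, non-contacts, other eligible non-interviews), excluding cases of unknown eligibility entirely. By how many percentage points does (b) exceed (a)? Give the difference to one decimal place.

Numerator → 530 + 50 + 365 + 41 = 986
Denom → 530 + 50 + 365 + 248 + 41 + 326 = 1560
CON1 = 986 / 1560 = 0.6321
Denom → 530 + 50 + 365 + 248 + 41 = 1234
CON3 = 986 / 1234 = 0.7990
Difference = 79.90 − 63.21 = 16.69 percentage points

16.7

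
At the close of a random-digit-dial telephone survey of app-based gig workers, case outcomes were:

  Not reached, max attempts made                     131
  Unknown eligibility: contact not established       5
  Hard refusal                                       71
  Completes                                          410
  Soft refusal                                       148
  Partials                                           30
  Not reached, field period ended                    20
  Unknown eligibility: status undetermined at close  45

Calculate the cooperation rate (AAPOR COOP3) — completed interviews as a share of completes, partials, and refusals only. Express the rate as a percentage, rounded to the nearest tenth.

62.2%

Refused = 71 + 148 = 219
No answer / not reached = 20 + 131 = 151
Unknown eligibility = 5 + 45 = 50
Numerator = 410
Denominator = 410 + 30 + 219 = 659
COOP3 = 410 / 659 = 0.6222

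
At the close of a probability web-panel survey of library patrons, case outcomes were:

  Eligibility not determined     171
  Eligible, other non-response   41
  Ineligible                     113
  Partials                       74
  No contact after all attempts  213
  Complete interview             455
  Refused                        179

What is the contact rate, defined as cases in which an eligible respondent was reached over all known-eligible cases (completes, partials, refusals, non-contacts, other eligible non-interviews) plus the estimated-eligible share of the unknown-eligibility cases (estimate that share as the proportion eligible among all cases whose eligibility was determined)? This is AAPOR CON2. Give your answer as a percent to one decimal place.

Numerator = 455 + 74 + 179 + 41 = 749
Determined eligible = 455 + 74 + 179 + 213 + 41 = 962
e = 962 / (962 + 113) = 962 / 1075 = 0.8949
Estimated eligible among unknowns = 0.8949 × 171 = 153.03
Base = 962 + 153.03 = 1115.03
CON2 = 749 / 1115.03 = 0.6717

67.2%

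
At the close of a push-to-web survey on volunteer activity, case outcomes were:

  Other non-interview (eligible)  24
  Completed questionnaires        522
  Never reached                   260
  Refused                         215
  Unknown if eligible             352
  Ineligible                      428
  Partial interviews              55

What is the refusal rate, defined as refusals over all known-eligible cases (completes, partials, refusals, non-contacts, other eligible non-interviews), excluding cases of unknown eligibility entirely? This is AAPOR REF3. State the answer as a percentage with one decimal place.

Numerator: 215
Base: 522 + 55 + 215 + 260 + 24 = 1076
REF3 = 215 / 1076 = 0.1998

20.0%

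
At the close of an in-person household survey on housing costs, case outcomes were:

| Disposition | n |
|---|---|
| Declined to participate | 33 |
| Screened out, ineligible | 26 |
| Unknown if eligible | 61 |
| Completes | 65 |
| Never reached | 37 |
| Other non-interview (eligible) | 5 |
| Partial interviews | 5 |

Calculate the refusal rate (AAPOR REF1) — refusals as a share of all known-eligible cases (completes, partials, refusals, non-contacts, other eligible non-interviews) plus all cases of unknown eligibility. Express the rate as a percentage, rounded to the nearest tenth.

Num: 33
Base: 65 + 5 + 33 + 37 + 5 + 61 = 206
REF1 = 33 / 206 = 0.1602

16.0%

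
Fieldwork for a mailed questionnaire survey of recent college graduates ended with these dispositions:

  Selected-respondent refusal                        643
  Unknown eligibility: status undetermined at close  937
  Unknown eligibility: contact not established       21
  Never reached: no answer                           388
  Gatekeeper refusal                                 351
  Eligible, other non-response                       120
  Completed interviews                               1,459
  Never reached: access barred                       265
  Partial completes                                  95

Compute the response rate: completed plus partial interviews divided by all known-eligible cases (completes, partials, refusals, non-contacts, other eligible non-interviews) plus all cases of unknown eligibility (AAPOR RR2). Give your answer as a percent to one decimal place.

Refused = 351 + 643 = 994
No answer / not reached = 388 + 265 = 653
Eligibility not determined = 21 + 937 = 958
Num → 1459 + 95 = 1554
Denom → 1459 + 95 + 994 + 653 + 120 + 958 = 4279
RR2 = 1554 / 4279 = 0.3632

36.3%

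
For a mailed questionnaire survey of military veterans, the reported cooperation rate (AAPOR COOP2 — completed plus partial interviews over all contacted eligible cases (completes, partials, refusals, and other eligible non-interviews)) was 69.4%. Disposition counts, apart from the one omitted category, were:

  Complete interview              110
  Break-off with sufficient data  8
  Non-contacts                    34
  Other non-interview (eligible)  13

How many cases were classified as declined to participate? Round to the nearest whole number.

Numerator = 110 + 8 = 118
COOP2 = 118 / D = 0.694
D = 118 / 0.694 = 170.0
Remaining denominator categories sum to 131
declined to participate = 170.0 − 131 ≈ 39

39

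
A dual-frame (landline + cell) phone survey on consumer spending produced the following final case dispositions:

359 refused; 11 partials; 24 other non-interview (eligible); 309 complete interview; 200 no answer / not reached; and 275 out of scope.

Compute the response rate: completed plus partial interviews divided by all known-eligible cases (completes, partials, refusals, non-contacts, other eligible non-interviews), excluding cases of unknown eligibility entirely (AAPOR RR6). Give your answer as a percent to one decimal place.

35.4%

Numerator → 309 + 11 = 320
Denom → 309 + 11 + 359 + 200 + 24 = 903
RR6 = 320 / 903 = 0.3544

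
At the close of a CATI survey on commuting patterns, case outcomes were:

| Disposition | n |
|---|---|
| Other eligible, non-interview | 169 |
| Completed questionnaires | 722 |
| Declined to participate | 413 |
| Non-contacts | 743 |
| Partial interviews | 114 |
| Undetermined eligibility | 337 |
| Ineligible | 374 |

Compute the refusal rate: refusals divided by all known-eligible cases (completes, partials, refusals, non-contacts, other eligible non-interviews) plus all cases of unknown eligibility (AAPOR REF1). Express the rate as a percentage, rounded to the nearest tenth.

Numerator: 413
Base: 722 + 114 + 413 + 743 + 169 + 337 = 2498
REF1 = 413 / 2498 = 0.1653

16.5%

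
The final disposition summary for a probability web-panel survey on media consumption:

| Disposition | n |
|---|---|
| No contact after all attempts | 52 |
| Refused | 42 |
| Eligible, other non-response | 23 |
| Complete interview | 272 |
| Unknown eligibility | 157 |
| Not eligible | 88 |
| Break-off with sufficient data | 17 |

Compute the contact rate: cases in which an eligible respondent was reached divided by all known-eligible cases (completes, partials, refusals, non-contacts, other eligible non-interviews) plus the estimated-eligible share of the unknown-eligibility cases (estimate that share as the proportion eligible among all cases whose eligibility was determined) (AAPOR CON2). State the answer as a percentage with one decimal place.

Numerator = 272 + 17 + 42 + 23 = 354
Eligible (known) = 272 + 17 + 42 + 52 + 23 = 406
e = 406 / (406 + 88) = 406 / 494 = 0.8219
Eligible share of unknowns = 0.8219 × 157 = 129.04
Base = 406 + 129.04 = 535.04
CON2 = 354 / 535.04 = 0.6616

66.2%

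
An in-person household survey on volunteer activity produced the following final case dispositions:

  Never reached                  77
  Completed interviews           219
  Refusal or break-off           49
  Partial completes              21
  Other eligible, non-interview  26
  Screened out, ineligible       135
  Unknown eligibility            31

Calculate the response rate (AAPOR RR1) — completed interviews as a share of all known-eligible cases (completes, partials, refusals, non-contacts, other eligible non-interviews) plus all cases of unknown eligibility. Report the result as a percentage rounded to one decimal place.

Numerator = 219
Denom = 219 + 21 + 49 + 77 + 26 + 31 = 423
RR1 = 219 / 423 = 0.5177

51.8%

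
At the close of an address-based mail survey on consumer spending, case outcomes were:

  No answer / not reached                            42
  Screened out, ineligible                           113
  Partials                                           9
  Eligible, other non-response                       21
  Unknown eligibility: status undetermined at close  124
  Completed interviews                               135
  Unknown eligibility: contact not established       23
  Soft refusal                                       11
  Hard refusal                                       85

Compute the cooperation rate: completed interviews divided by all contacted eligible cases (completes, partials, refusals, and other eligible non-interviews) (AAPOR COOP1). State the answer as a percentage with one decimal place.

Refused = 85 + 11 = 96
Unknown if eligible = 23 + 124 = 147
Top: 135
Denominator: 135 + 9 + 96 + 21 = 261
COOP1 = 135 / 261 = 0.5172

51.7%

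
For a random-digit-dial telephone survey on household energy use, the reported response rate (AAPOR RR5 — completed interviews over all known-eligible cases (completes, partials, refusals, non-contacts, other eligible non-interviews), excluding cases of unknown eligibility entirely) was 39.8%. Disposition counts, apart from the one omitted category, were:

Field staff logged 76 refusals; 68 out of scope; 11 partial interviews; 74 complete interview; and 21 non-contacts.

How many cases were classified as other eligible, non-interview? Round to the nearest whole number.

RR5 = 74 / D = 0.398
D = 74 / 0.398 = 185.9
Remaining denominator categories sum to 182
other eligible, non-interview = 185.9 − 182 ≈ 4

4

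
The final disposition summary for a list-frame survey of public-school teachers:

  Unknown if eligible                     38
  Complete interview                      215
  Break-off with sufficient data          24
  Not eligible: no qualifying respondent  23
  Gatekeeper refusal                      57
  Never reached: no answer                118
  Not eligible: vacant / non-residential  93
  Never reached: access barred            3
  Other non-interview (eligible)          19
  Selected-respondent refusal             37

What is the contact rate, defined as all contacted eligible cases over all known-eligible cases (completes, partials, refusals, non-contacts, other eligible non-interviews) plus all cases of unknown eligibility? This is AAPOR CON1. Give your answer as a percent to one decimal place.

68.9%

Refused = 57 + 37 = 94
Never reached = 118 + 3 = 121
Screened out, ineligible = 23 + 93 = 116
Numerator = 215 + 24 + 94 + 19 = 352
Denom = 215 + 24 + 94 + 121 + 19 + 38 = 511
CON1 = 352 / 511 = 0.6888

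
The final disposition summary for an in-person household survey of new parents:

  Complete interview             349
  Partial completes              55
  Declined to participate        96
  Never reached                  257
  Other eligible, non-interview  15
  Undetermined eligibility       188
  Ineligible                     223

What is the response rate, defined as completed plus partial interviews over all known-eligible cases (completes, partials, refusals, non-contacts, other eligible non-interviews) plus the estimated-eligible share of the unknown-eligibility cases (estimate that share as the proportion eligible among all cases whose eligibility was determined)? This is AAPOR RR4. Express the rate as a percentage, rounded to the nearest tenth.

44.0%

Top: 349 + 55 = 404
Determined eligible: 349 + 55 + 96 + 257 + 15 = 772
e = 772 / (772 + 223) = 772 / 995 = 0.7759
Eligible share of unknowns: 0.7759 × 188 = 145.87
Base: 772 + 145.87 = 917.87
RR4 = 404 / 917.87 = 0.4401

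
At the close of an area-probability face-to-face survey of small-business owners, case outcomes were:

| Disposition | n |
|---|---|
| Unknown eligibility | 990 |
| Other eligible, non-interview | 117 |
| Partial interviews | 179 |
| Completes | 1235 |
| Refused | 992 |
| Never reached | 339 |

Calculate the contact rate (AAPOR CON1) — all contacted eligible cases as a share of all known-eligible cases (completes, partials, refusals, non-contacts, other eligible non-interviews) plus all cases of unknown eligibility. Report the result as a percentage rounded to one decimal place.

65.5%

Num: 1235 + 179 + 992 + 117 = 2523
Base: 1235 + 179 + 992 + 339 + 117 + 990 = 3852
CON1 = 2523 / 3852 = 0.6550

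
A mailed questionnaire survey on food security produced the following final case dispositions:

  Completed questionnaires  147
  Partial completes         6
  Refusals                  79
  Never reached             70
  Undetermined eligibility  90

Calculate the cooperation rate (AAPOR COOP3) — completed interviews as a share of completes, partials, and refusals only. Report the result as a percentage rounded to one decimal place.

63.4%

Top → 147
Base → 147 + 6 + 79 = 232
COOP3 = 147 / 232 = 0.6336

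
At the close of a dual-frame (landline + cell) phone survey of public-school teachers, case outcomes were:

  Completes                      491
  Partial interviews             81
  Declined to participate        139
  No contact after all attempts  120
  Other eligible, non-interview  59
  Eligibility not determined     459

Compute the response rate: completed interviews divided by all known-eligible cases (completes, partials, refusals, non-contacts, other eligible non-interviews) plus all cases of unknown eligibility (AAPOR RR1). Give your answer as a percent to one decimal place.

Top: 491
Denominator: 491 + 81 + 139 + 120 + 59 + 459 = 1349
RR1 = 491 / 1349 = 0.3640

36.4%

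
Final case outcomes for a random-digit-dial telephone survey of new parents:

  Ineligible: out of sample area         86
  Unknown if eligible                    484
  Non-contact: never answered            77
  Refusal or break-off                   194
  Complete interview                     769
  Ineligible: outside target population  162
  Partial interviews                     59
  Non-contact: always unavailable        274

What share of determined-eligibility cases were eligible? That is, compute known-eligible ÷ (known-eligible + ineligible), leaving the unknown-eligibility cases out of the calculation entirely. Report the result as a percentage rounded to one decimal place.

84.7%

No contact after all attempts = 77 + 274 = 351
Screened out, ineligible = 162 + 86 = 248
Determined eligible → 769 + 59 + 194 + 351 = 1373
e = 1373 / (1373 + 248) = 1373 / 1621 = 0.8470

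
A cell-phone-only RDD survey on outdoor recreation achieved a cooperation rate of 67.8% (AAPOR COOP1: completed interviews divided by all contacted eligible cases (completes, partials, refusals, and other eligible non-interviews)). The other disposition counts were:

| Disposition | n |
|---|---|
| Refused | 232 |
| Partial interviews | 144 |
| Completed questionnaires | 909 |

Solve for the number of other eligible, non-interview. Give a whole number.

56

COOP1 = 909 / D = 0.678
D = 909 / 0.678 = 1340.7
Remaining denominator categories sum to 1285
other eligible, non-interview = 1340.7 − 1285 ≈ 56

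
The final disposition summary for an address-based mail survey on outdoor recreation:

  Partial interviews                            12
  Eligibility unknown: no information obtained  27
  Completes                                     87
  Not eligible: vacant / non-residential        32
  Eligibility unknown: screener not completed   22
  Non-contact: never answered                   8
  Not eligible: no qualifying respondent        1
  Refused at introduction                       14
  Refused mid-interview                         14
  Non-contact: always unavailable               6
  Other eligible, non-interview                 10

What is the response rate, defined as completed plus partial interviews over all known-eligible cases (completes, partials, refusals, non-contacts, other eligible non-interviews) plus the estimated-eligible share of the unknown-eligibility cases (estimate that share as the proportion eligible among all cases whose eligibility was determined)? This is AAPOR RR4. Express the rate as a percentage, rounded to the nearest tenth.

Refusals = 14 + 14 = 28
Non-contacts = 8 + 6 = 14
Undetermined eligibility = 22 + 27 = 49
Not eligible = 1 + 32 = 33
Top: 87 + 12 = 99
Known eligible: 87 + 12 + 28 + 14 + 10 = 151
e = 151 / (151 + 33) = 151 / 184 = 0.8207
Estimated eligible among unknowns: 0.8207 × 49 = 40.21
Denominator: 151 + 40.21 = 191.21
RR4 = 99 / 191.21 = 0.5178

51.8%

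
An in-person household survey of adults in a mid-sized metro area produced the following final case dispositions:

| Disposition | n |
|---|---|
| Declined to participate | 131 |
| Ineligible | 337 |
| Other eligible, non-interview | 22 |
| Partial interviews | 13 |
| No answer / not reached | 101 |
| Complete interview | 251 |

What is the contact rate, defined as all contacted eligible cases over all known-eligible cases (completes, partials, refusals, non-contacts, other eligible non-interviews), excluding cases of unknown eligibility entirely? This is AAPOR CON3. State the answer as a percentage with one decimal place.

Num: 251 + 13 + 131 + 22 = 417
Denominator: 251 + 13 + 131 + 101 + 22 = 518
CON3 = 417 / 518 = 0.8050

80.5%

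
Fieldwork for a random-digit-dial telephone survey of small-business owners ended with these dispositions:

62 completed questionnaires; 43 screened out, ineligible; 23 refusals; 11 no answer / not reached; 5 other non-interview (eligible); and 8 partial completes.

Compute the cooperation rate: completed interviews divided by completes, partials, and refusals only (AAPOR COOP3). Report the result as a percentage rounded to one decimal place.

Num → 62
Denom → 62 + 8 + 23 = 93
COOP3 = 62 / 93 = 0.6667

66.7%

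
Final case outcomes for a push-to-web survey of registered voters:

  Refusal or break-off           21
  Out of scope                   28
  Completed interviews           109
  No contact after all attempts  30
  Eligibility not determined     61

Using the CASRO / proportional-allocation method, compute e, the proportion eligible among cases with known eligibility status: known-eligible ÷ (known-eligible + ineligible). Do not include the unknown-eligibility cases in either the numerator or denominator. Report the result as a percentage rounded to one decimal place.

85.1%

Determined eligible: 109 + 21 + 30 = 160
e = 160 / (160 + 28) = 160 / 188 = 0.8511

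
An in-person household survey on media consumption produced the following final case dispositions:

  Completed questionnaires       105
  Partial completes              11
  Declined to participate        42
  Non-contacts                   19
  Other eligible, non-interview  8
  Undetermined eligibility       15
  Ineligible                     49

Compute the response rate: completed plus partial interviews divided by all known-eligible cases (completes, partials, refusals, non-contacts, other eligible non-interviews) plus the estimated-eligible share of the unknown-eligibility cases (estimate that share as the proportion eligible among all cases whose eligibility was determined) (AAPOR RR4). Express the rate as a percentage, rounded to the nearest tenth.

58.9%

Top: 105 + 11 = 116
Determined eligible: 105 + 11 + 42 + 19 + 8 = 185
e = 185 / (185 + 49) = 185 / 234 = 0.7906
Eligible share of unknowns: 0.7906 × 15 = 11.86
Denom: 185 + 11.86 = 196.86
RR4 = 116 / 196.86 = 0.5893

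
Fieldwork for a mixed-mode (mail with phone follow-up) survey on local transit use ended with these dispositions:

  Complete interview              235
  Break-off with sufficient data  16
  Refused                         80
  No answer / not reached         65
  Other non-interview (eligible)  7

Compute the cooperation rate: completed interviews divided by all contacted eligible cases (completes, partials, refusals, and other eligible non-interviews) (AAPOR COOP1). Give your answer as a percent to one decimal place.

Numerator = 235
Denom = 235 + 16 + 80 + 7 = 338
COOP1 = 235 / 338 = 0.6953

69.5%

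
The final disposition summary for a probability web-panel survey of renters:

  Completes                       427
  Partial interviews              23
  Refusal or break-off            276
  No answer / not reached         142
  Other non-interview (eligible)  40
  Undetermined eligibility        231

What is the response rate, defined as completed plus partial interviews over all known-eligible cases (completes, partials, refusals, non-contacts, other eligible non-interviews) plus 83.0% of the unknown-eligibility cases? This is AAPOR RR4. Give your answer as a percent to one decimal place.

40.9%

Top → 427 + 23 = 450
Determined eligible → 427 + 23 + 276 + 142 + 40 = 908
Estimated eligible among unknowns → 0.8300 × 231 = 191.73
Denominator → 908 + 191.73 = 1099.73
RR4 = 450 / 1099.73 = 0.4092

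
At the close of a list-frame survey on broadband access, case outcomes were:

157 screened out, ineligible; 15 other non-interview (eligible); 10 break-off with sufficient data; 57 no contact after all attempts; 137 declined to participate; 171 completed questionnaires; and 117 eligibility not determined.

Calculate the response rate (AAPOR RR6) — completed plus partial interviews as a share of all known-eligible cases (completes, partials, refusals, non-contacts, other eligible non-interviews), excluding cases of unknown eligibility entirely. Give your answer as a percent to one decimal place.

Num → 171 + 10 = 181
Base → 171 + 10 + 137 + 57 + 15 = 390
RR6 = 181 / 390 = 0.4641

46.4%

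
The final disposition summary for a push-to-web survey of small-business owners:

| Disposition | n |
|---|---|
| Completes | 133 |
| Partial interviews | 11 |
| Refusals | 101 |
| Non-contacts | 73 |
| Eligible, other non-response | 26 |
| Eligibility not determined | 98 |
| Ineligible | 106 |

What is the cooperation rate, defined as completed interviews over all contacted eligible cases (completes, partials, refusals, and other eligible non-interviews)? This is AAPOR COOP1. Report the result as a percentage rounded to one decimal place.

Numerator = 133
Denominator = 133 + 11 + 101 + 26 = 271
COOP1 = 133 / 271 = 0.4908

49.1%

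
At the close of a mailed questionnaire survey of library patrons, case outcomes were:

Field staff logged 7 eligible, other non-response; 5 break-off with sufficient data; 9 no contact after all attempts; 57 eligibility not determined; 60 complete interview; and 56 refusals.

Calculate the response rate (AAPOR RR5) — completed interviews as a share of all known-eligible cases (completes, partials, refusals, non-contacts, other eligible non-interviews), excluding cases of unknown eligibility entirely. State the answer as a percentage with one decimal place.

Num: 60
Denom: 60 + 5 + 56 + 9 + 7 = 137
RR5 = 60 / 137 = 0.4380

43.8%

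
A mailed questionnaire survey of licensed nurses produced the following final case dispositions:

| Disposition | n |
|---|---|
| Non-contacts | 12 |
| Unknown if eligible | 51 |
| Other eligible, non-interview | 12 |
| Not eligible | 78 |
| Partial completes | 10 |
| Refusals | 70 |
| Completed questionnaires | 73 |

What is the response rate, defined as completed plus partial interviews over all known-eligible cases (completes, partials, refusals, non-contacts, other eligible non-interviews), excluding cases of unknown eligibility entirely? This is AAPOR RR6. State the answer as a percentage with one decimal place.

Top: 73 + 10 = 83
Denominator: 73 + 10 + 70 + 12 + 12 = 177
RR6 = 83 / 177 = 0.4689

46.9%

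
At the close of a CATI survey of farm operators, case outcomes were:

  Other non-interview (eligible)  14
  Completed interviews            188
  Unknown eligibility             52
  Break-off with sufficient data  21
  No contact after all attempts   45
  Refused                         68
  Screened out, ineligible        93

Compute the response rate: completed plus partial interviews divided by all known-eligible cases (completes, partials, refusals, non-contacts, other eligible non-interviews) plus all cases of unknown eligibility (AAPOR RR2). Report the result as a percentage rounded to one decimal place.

53.9%

Top = 188 + 21 = 209
Denom = 188 + 21 + 68 + 45 + 14 + 52 = 388
RR2 = 209 / 388 = 0.5387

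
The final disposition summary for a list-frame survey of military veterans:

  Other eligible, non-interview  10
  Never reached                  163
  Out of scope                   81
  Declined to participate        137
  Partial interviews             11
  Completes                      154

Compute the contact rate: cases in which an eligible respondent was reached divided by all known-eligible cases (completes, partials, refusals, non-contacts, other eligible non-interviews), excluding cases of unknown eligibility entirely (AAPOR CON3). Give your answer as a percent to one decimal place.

Numerator → 154 + 11 + 137 + 10 = 312
Base → 154 + 11 + 137 + 163 + 10 = 475
CON3 = 312 / 475 = 0.6568

65.7%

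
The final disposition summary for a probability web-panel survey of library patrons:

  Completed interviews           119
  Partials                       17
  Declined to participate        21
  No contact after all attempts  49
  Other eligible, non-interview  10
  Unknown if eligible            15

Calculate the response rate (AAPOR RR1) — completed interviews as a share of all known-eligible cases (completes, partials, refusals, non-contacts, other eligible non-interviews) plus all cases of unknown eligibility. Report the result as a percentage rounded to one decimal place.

Numerator: 119
Base: 119 + 17 + 21 + 49 + 10 + 15 = 231
RR1 = 119 / 231 = 0.5152

51.5%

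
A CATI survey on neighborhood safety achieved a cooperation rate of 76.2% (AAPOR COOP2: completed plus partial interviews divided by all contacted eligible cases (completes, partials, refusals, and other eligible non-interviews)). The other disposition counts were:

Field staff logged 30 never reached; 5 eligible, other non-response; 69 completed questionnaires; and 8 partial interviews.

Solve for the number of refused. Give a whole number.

Top = 69 + 8 = 77
COOP2 = 77 / D = 0.762
D = 77 / 0.762 = 101.0
Remaining denominator categories sum to 82
refused = 101.0 − 82 ≈ 19

19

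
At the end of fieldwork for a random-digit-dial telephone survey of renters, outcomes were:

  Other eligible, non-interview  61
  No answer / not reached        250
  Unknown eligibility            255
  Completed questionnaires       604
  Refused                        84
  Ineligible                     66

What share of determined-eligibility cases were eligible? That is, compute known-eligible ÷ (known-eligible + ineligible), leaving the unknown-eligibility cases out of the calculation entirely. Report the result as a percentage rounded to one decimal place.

Determined eligible: 604 + 84 + 250 + 61 = 999
e = 999 / (999 + 66) = 999 / 1065 = 0.9380

93.8%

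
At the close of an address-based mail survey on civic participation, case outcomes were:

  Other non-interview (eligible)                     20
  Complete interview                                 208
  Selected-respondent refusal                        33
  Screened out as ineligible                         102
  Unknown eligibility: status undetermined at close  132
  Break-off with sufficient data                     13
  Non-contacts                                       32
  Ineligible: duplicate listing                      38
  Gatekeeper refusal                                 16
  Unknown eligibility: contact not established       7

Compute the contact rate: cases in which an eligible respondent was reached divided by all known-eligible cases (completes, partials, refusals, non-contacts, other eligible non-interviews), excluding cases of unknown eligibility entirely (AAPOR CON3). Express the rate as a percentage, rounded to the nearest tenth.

Refused = 16 + 33 = 49
Eligibility not determined = 7 + 132 = 139
Screened out, ineligible = 102 + 38 = 140
Numerator = 208 + 13 + 49 + 20 = 290
Denominator = 208 + 13 + 49 + 32 + 20 = 322
CON3 = 290 / 322 = 0.9006

90.1%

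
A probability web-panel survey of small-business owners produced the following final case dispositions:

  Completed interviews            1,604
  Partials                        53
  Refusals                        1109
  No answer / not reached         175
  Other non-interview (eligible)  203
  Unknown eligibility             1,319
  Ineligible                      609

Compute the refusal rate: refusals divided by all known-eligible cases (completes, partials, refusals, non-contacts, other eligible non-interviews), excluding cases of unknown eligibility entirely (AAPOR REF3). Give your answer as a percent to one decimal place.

35.3%

Numerator: 1109
Denom: 1604 + 53 + 1109 + 175 + 203 = 3144
REF3 = 1109 / 3144 = 0.3527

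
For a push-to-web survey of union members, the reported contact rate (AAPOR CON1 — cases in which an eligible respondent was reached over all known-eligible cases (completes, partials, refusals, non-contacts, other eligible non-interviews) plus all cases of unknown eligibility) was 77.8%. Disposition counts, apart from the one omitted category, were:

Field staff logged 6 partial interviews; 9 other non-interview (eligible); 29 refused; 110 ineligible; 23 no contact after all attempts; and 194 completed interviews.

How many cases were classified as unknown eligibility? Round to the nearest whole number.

45

Top = 194 + 6 + 29 + 9 = 238
CON1 = 238 / D = 0.778
D = 238 / 0.778 = 305.9
Other denominator terms total 261
unknown eligibility = 305.9 − 261 ≈ 45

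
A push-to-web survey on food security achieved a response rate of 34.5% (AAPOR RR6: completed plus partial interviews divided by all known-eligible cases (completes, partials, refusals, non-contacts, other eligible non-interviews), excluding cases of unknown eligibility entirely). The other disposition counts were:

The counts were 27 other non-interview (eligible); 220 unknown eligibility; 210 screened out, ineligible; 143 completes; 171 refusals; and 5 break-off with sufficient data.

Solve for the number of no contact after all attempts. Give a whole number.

Top: 143 + 5 = 148
RR6 = 148 / D = 0.345
D = 148 / 0.345 = 429.0
Other denominator terms total 346
no contact after all attempts = 429.0 − 346 ≈ 83

83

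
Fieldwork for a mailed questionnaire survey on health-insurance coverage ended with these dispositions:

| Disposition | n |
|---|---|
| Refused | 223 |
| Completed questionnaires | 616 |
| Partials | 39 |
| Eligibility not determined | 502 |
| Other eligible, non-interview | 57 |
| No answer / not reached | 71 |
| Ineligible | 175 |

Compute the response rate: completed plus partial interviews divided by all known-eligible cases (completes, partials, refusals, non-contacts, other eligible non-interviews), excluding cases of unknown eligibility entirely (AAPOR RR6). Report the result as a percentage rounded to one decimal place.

Num → 616 + 39 = 655
Denominator → 616 + 39 + 223 + 71 + 57 = 1006
RR6 = 655 / 1006 = 0.6511

65.1%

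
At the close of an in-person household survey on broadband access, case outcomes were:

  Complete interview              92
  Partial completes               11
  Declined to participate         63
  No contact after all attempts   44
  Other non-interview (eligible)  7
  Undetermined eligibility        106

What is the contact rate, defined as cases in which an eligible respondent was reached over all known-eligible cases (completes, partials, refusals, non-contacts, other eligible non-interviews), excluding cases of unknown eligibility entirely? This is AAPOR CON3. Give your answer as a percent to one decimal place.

Numerator → 92 + 11 + 63 + 7 = 173
Denom → 92 + 11 + 63 + 44 + 7 = 217
CON3 = 173 / 217 = 0.7972

79.7%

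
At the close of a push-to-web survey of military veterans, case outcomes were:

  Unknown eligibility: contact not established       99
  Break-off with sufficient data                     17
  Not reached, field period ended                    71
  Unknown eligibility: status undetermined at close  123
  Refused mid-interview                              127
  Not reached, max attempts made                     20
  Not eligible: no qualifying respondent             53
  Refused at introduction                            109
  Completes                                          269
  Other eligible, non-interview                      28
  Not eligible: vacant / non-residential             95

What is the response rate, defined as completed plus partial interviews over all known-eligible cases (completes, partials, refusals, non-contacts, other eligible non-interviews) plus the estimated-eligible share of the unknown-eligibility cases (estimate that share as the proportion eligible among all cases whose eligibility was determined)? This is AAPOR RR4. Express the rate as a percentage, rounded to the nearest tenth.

34.8%

Refusals = 109 + 127 = 236
Non-contacts = 71 + 20 = 91
Unknown if eligible = 99 + 123 = 222
Not eligible = 53 + 95 = 148
Top: 269 + 17 = 286
Known eligible: 269 + 17 + 236 + 91 + 28 = 641
e = 641 / (641 + 148) = 641 / 789 = 0.8124
Estimated eligible among unknowns: 0.8124 × 222 = 180.35
Denominator: 641 + 180.35 = 821.35
RR4 = 286 / 821.35 = 0.3482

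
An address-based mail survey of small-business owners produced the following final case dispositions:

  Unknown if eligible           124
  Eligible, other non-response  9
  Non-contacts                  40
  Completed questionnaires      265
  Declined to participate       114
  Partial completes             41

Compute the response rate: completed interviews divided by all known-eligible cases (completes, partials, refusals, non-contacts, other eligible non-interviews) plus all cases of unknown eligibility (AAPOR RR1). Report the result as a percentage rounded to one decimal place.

Num = 265
Denom = 265 + 41 + 114 + 40 + 9 + 124 = 593
RR1 = 265 / 593 = 0.4469

44.7%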